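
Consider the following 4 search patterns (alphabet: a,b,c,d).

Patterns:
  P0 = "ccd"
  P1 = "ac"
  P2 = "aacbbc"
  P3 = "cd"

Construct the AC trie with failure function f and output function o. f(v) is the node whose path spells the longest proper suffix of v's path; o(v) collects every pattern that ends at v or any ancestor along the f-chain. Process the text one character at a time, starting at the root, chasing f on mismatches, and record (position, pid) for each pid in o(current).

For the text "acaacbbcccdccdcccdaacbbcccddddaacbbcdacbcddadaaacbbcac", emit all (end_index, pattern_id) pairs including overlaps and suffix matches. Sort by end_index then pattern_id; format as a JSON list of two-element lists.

Construct AC machine:
Trie (insert patterns):
  0='ε' goto a→4 c→1
  1='c' goto c→2 d→11
  2='cc' goto d→3
  3='ccd' goto ·  ←P0
  4='a' goto a→6 c→5
  5='ac' goto ·  ←P1
  6='aa' goto c→7
  7='aac' goto b→8
  8='aacb' goto b→9
  9='aacbb' goto c→10
  10='aacbbc' goto ·  ←P2
  11='cd' goto ·  ←P3

Failure links (BFS by depth):
  n1('c'): parent n0 fail=0; on 'c' 0 → fail=0;  out ∅∪∅=∅
  n4('a'): parent n0 fail=0; on 'a' 0 → fail=0;  out ∅∪∅=∅
  n2('cc'): parent n1 fail=0; on 'c' 0 → fail=1;  out ∅∪∅=∅
  n5('ac'): parent n4 fail=0; on 'c' 0 → fail=1;  out {1}∪∅={1}
  n6('aa'): parent n4 fail=0; on 'a' 0 → fail=4;  out ∅∪∅=∅
  n11('cd'): parent n1 fail=0; on 'd' 0 → fail=0;  out {3}∪∅={3}
  n3('ccd'): parent n2 fail=1; on 'd' 1 → fail=11;  out {0}∪{3}={0,3}
  n7('aac'): parent n6 fail=4; on 'c' 4 → fail=5;  out ∅∪{1}={1}
  n8('aacb'): parent n7 fail=5; on 'b' 5→1→0 → fail=0;  out ∅∪∅=∅
  n9('aacbb'): parent n8 fail=0; on 'b' 0 → fail=0;  out ∅∪∅=∅
  n10('aacbbc'): parent n9 fail=0; on 'c' 0 → fail=1;  out {2}∪∅={2}

Text stream:
[0] read 'a'  n0⇒n4
[1] read 'c'  n4⇒n5  ** P1@[0:1]
[2] read 'a'  n5⇒n4 (via fail)
[3] read 'a'  n4⇒n6
[4] read 'c'  n6⇒n7  ** P1@[3:4]
[5] read 'b'  n7⇒n8
[6] read 'b'  n8⇒n9
[7] read 'c'  n9⇒n10  ** P2@[2:7]
[8] read 'c'  n10⇒n2 (via fail)
[9] read 'c'  n2⇒n2 (via fail)
[10] read 'd'  n2⇒n3  ** P0@[8:10],P3@[9:10]
[11] read 'c'  n3⇒n1 (via fail)
[12] read 'c'  n1⇒n2
[13] read 'd'  n2⇒n3  ** P0@[11:13],P3@[12:13]
[14] read 'c'  n3⇒n1 (via fail)
[15] read 'c'  n1⇒n2
[16] read 'c'  n2⇒n2 (via fail)
[17] read 'd'  n2⇒n3  ** P0@[15:17],P3@[16:17]
[18] read 'a'  n3⇒n4 (via fail)
[19] read 'a'  n4⇒n6
[20] read 'c'  n6⇒n7  ** P1@[19:20]
[21] read 'b'  n7⇒n8
[22] read 'b'  n8⇒n9
[23] read 'c'  n9⇒n10  ** P2@[18:23]
[24] read 'c'  n10⇒n2 (via fail)
[25] read 'c'  n2⇒n2 (via fail)
[26] read 'd'  n2⇒n3  ** P0@[24:26],P3@[25:26]
[27] read 'd'  n3⇒n0 (via fail)
[28] read 'd'  n0⇒n0
[29] read 'd'  n0⇒n0
[30] read 'a'  n0⇒n4
[31] read 'a'  n4⇒n6
[32] read 'c'  n6⇒n7  ** P1@[31:32]
[33] read 'b'  n7⇒n8
[34] read 'b'  n8⇒n9
[35] read 'c'  n9⇒n10  ** P2@[30:35]
[36] read 'd'  n10⇒n11 (via fail)  ** P3@[35:36]
[37] read 'a'  n11⇒n4 (via fail)
[38] read 'c'  n4⇒n5  ** P1@[37:38]
[39] read 'b'  n5⇒n0 (via fail)
[40] read 'c'  n0⇒n1
[41] read 'd'  n1⇒n11  ** P3@[40:41]
[42] read 'd'  n11⇒n0 (via fail)
[43] read 'a'  n0⇒n4
[44] read 'd'  n4⇒n0 (via fail)
[45] read 'a'  n0⇒n4
[46] read 'a'  n4⇒n6
[47] read 'a'  n6⇒n6 (via fail)
[48] read 'c'  n6⇒n7  ** P1@[47:48]
[49] read 'b'  n7⇒n8
[50] read 'b'  n8⇒n9
[51] read 'c'  n9⇒n10  ** P2@[46:51]
[52] read 'a'  n10⇒n4 (via fail)
[53] read 'c'  n4⇒n5  ** P1@[52:53]

Matches: [[1,1],[4,1],[7,2],[10,0],[10,3],[13,0],[13,3],[17,0],[17,3],[20,1],[23,2],[26,0],[26,3],[32,1],[35,2],[36,3],[38,1],[41,3],[48,1],[51,2],[53,1]]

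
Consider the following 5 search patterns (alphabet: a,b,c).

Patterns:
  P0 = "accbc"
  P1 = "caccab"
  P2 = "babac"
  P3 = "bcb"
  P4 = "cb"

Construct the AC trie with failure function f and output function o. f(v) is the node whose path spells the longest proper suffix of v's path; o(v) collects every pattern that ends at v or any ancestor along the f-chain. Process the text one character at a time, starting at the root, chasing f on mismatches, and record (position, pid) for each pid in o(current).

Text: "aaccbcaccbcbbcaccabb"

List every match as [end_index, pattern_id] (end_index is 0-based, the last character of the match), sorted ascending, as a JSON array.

Build:
Trie nodes:
  0='ε' goto a→1 b→12 c→6
  1='a' goto c→2
  2='ac' goto c→3
  3='acc' goto b→4
  4='accb' goto c→5
  5='accbc' goto ·  [P0 ends]
  6='c' goto a→7 b→19
  7='ca' goto c→8
  8='cac' goto c→9
  9='cacc' goto a→10
  10='cacca' goto b→11
  11='caccab' goto ·  [P1 ends]
  12='b' goto a→13 c→17
  13='ba' goto b→14
  14='bab' goto a→15
  15='baba' goto c→16
  16='babac' goto ·  [P2 ends]
  17='bc' goto b→18
  18='bcb' goto ·  [P3 ends]
  19='cb' goto ·  [P4 ends]

Failure links (BFS by depth):
  n1('a'): parent n0 fail=0; on 'a' 0 → fail=0;  out ∅∪∅=∅
  n6('c'): parent n0 fail=0; on 'c' 0 → fail=0;  out ∅∪∅=∅
  n12('b'): parent n0 fail=0; on 'b' 0 → fail=0;  out ∅∪∅=∅
  n2('ac'): parent n1 fail=0; on 'c' 0 → fail=6;  out ∅∪∅=∅
  n7('ca'): parent n6 fail=0; on 'a' 0 → fail=1;  out ∅∪∅=∅
  n13('ba'): parent n12 fail=0; on 'a' 0 → fail=1;  out ∅∪∅=∅
  n17('bc'): parent n12 fail=0; on 'c' 0 → fail=6;  out ∅∪∅=∅
  n19('cb'): parent n6 fail=0; on 'b' 0 → fail=12;  out {4}∪∅={4}
  n3('acc'): parent n2 fail=6; on 'c' 6→0 → fail=6;  out ∅∪∅=∅
  n8('cac'): parent n7 fail=1; on 'c' 1 → fail=2;  out ∅∪∅=∅
  n14('bab'): parent n13 fail=1; on 'b' 1→0 → fail=12;  out ∅∪∅=∅
  n18('bcb'): parent n17 fail=6; on 'b' 6 → fail=19;  out {3}∪{4}={3,4}
  n4('accb'): parent n3 fail=6; on 'b' 6 → fail=19;  out ∅∪{4}={4}
  n9('cacc'): parent n8 fail=2; on 'c' 2 → fail=3;  out ∅∪∅=∅
  n15('baba'): parent n14 fail=12; on 'a' 12 → fail=13;  out ∅∪∅=∅
  n5('accbc'): parent n4 fail=19; on 'c' 19→12 → fail=17;  out {0}∪∅={0}
  n10('cacca'): parent n9 fail=3; on 'a' 3→6 → fail=7;  out ∅∪∅=∅
  n16('babac'): parent n15 fail=13; on 'c' 13→1 → fail=2;  out {2}∪∅={2}
  n11('caccab'): parent n10 fail=7; on 'b' 7→1→0 → fail=12;  out {1}∪∅={1}

Scan:
i=0 'a': node 0→1
i=1 'a': node 1→1 (via fail)
i=2 'c': node 1→2
i=3 'c': node 2→3
i=4 'b': node 3→4  emit P4@[3:4]
i=5 'c': node 4→5  emit P0@[1:5]
i=6 'a': node 5→7 (via fail)
i=7 'c': node 7→8
i=8 'c': node 8→9
i=9 'b': node 9→4 (via fail)  emit P4@[8:9]
i=10 'c': node 4→5  emit P0@[6:10]
i=11 'b': node 5→18 (via fail)  emit P3@[9:11],P4@[10:11]
i=12 'b': node 18→12 (via fail)
i=13 'c': node 12→17
i=14 'a': node 17→7 (via fail)
i=15 'c': node 7→8
i=16 'c': node 8→9
i=17 'a': node 9→10
i=18 'b': node 10→11  emit P1@[13:18]
i=19 'b': node 11→12 (via fail)

Matches: [[4,4],[5,0],[9,4],[10,0],[11,3],[11,4],[18,1]]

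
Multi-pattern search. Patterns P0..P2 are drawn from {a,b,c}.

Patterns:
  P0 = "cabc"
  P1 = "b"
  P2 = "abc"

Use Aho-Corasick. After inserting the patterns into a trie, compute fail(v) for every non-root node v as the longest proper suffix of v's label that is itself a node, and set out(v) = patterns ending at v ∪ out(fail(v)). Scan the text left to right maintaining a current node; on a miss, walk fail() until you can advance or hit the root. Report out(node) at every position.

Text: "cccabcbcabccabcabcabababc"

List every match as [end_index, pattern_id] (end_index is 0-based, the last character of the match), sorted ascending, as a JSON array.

Construct AC machine:
Trie nodes:
  0='ε' goto a→6 b→5 c→1
  1='c' goto a→2
  2='ca' goto b→3
  3='cab' goto c→4
  4='cabc' goto ·  [P0 ends]
  5='b' goto ·  [P1 ends]
  6='a' goto b→7
  7='ab' goto c→8
  8='abc' goto ·  [P2 ends]

BFS fail/out derivation:
  fail(1) 'c': from fail(0)=0 chase 'c': 0 ⇒ 0;  out=∅∪out(0)=∅
  fail(5) 'b': from fail(0)=0 chase 'b': 0 ⇒ 0;  out={1}∪out(0)={1}
  fail(6) 'a': from fail(0)=0 chase 'a': 0 ⇒ 0;  out=∅∪out(0)=∅
  fail(2) 'ca': from fail(1)=0 chase 'a': 0 ⇒ 6;  out=∅∪out(6)=∅
  fail(7) 'ab': from fail(6)=0 chase 'b': 0 ⇒ 5;  out=∅∪out(5)={1}
  fail(3) 'cab': from fail(2)=6 chase 'b': 6 ⇒ 7;  out=∅∪out(7)={1}
  fail(8) 'abc': from fail(7)=5 chase 'c': 5→0 ⇒ 1;  out={2}∪out(1)={2}
  fail(4) 'cabc': from fail(3)=7 chase 'c': 7 ⇒ 8;  out={0}∪out(8)={0,2}

Scan:
i=0 'c': node 0→1
i=1 'c': node 1→1 ·f
i=2 'c': node 1→1 ·f
i=3 'a': node 1→2
i=4 'b': node 2→3  → match P1@[4:4]
i=5 'c': node 3→4  → match P0@[2:5],P2@[3:5]
i=6 'b': node 4→5 ·f  → match P1@[6:6]
i=7 'c': node 5→1 ·f
i=8 'a': node 1→2
i=9 'b': node 2→3  → match P1@[9:9]
i=10 'c': node 3→4  → match P0@[7:10],P2@[8:10]
i=11 'c': node 4→1 ·f
i=12 'a': node 1→2
i=13 'b': node 2→3  → match P1@[13:13]
i=14 'c': node 3→4  → match P0@[11:14],P2@[12:14]
i=15 'a': node 4→2 ·f
i=16 'b': node 2→3  → match P1@[16:16]
i=17 'c': node 3→4  → match P0@[14:17],P2@[15:17]
i=18 'a': node 4→2 ·f
i=19 'b': node 2→3  → match P1@[19:19]
i=20 'a': node 3→6 ·f
i=21 'b': node 6→7  → match P1@[21:21]
i=22 'a': node 7→6 ·f
i=23 'b': node 6→7  → match P1@[23:23]
i=24 'c': node 7→8  → match P2@[22:24]

Result: [[4,1],[5,0],[5,2],[6,1],[9,1],[10,0],[10,2],[13,1],[14,0],[14,2],[16,1],[17,0],[17,2],[19,1],[21,1],[23,1],[24,2]]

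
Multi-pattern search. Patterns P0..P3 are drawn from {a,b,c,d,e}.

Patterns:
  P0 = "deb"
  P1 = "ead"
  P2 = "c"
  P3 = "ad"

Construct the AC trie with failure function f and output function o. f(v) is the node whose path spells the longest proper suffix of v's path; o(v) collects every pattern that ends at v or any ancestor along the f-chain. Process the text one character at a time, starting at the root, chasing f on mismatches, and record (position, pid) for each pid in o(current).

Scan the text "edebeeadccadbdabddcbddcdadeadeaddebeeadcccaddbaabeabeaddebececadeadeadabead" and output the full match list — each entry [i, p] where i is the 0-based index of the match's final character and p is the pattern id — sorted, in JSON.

Build:
Trie (insert patterns):
  n0 'ε': a→8 c→7 d→1 e→4
  n1 'd': e→2
  n2 'de': b→3
  n3 'deb': ·  ←P0
  n4 'e': a→5
  n5 'ea': d→6
  n6 'ead': ·  ←P1
  n7 'c': ·  ←P2
  n8 'a': d→9
  n9 'ad': ·  ←P3

Failure links (BFS by depth):
  fail(1) 'd': from fail(0)=0 chase 'd': 0 ⇒ 0;  out=∅∪out(0)=∅
  fail(4) 'e': from fail(0)=0 chase 'e': 0 ⇒ 0;  out=∅∪out(0)=∅
  fail(7) 'c': from fail(0)=0 chase 'c': 0 ⇒ 0;  out={2}∪out(0)={2}
  fail(8) 'a': from fail(0)=0 chase 'a': 0 ⇒ 0;  out=∅∪out(0)=∅
  fail(2) 'de': from fail(1)=0 chase 'e': 0 ⇒ 4;  out=∅∪out(4)=∅
  fail(5) 'ea': from fail(4)=0 chase 'a': 0 ⇒ 8;  out=∅∪out(8)=∅
  fail(9) 'ad': from fail(8)=0 chase 'd': 0 ⇒ 1;  out={3}∪out(1)={3}
  fail(3) 'deb': from fail(2)=4 chase 'b': 4→0 ⇒ 0;  out={0}∪out(0)={0}
  fail(6) 'ead': from fail(5)=8 chase 'd': 8 ⇒ 9;  out={1}∪out(9)={1,3}

Run:
i=0 'e': node 0→4
i=1 'd': node 4→1 ·f
i=2 'e': node 1→2
i=3 'b': node 2→3  → match P0@[1:3]
i=4 'e': node 3→4 ·f
i=5 'e': node 4→4 ·f
i=6 'a': node 4→5
i=7 'd': node 5→6  → match P1@[5:7],P3@[6:7]
i=8 'c': node 6→7 ·f  → match P2@[8:8]
i=9 'c': node 7→7 ·f  → match P2@[9:9]
i=10 'a': node 7→8 ·f
i=11 'd': node 8→9  → match P3@[10:11]
i=12 'b': node 9→0 ·f
i=13 'd': node 0→1
i=14 'a': node 1→8 ·f
i=15 'b': node 8→0 ·f
i=16 'd': node 0→1
i=17 'd': node 1→1 ·f
i=18 'c': node 1→7 ·f  → match P2@[18:18]
i=19 'b': node 7→0 ·f
i=20 'd': node 0→1
i=21 'd': node 1→1 ·f
i=22 'c': node 1→7 ·f  → match P2@[22:22]
i=23 'd': node 7→1 ·f
i=24 'a': node 1→8 ·f
i=25 'd': node 8→9  → match P3@[24:25]
i=26 'e': node 9→2 ·f
i=27 'a': node 2→5 ·f
i=28 'd': node 5→6  → match P1@[26:28],P3@[27:28]
i=29 'e': node 6→2 ·f
i=30 'a': node 2→5 ·f
i=31 'd': node 5→6  → match P1@[29:31],P3@[30:31]
i=32 'd': node 6→1 ·f
i=33 'e': node 1→2
i=34 'b': node 2→3  → match P0@[32:34]
i=35 'e': node 3→4 ·f
i=36 'e': node 4→4 ·f
i=37 'a': node 4→5
i=38 'd': node 5→6  → match P1@[36:38],P3@[37:38]
i=39 'c': node 6→7 ·f  → match P2@[39:39]
i=40 'c': node 7→7 ·f  → match P2@[40:40]
i=41 'c': node 7→7 ·f  → match P2@[41:41]
i=42 'a': node 7→8 ·f
i=43 'd': node 8→9  → match P3@[42:43]
i=44 'd': node 9→1 ·f
i=45 'b': node 1→0 ·f
i=46 'a': node 0→8
i=47 'a': node 8→8 ·f
i=48 'b': node 8→0 ·f
i=49 'e': node 0→4
i=50 'a': node 4→5
i=51 'b': node 5→0 ·f
i=52 'e': node 0→4
i=53 'a': node 4→5
i=54 'd': node 5→6  → match P1@[52:54],P3@[53:54]
i=55 'd': node 6→1 ·f
i=56 'e': node 1→2
i=57 'b': node 2→3  → match P0@[55:57]
i=58 'e': node 3→4 ·f
i=59 'c': node 4→7 ·f  → match P2@[59:59]
i=60 'e': node 7→4 ·f
i=61 'c': node 4→7 ·f  → match P2@[61:61]
i=62 'a': node 7→8 ·f
i=63 'd': node 8→9  → match P3@[62:63]
i=64 'e': node 9→2 ·f
i=65 'a': node 2→5 ·f
i=66 'd': node 5→6  → match P1@[64:66],P3@[65:66]
i=67 'e': node 6→2 ·f
i=68 'a': node 2→5 ·f
i=69 'd': node 5→6  → match P1@[67:69],P3@[68:69]
i=70 'a': node 6→8 ·f
i=71 'b': node 8→0 ·f
i=72 'e': node 0→4
i=73 'a': node 4→5
i=74 'd': node 5→6  → match P1@[72:74],P3@[73:74]

Result: [[3,0],[7,1],[7,3],[8,2],[9,2],[11,3],[18,2],[22,2],[25,3],[28,1],[28,3],[31,1],[31,3],[34,0],[38,1],[38,3],[39,2],[40,2],[41,2],[43,3],[54,1],[54,3],[57,0],[59,2],[61,2],[63,3],[66,1],[66,3],[69,1],[69,3],[74,1],[74,3]]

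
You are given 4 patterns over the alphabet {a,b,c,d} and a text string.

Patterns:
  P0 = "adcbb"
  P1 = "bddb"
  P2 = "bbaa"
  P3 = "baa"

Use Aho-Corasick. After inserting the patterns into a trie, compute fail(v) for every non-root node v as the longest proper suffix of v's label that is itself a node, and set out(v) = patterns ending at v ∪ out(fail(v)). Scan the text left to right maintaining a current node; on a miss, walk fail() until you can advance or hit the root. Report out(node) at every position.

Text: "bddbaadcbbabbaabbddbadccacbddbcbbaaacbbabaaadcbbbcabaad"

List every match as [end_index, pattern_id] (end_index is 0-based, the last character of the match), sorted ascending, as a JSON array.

Construct AC machine:
Trie nodes:
  0='ε' goto a→1 b→6
  1='a' goto d→2
  2='ad' goto c→3
  3='adc' goto b→4
  4='adcb' goto b→5
  5='adcbb' goto ·  ←P0
  6='b' goto a→13 b→10 d→7
  7='bd' goto d→8
  8='bdd' goto b→9
  9='bddb' goto ·  ←P1
  10='bb' goto a→11
  11='bba' goto a→12
  12='bbaa' goto ·  ←P2
  13='ba' goto a→14
  14='baa' goto ·  ←P3

BFS fail/out derivation:
  n1('a'): parent n0 fail=0; on 'a' 0 → fail=0;  out ∅∪∅=∅
  n6('b'): parent n0 fail=0; on 'b' 0 → fail=0;  out ∅∪∅=∅
  n2('ad'): parent n1 fail=0; on 'd' 0 → fail=0;  out ∅∪∅=∅
  n7('bd'): parent n6 fail=0; on 'd' 0 → fail=0;  out ∅∪∅=∅
  n10('bb'): parent n6 fail=0; on 'b' 0 → fail=6;  out ∅∪∅=∅
  n13('ba'): parent n6 fail=0; on 'a' 0 → fail=1;  out ∅∪∅=∅
  n3('adc'): parent n2 fail=0; on 'c' 0 → fail=0;  out ∅∪∅=∅
  n8('bdd'): parent n7 fail=0; on 'd' 0 → fail=0;  out ∅∪∅=∅
  n11('bba'): parent n10 fail=6; on 'a' 6 → fail=13;  out ∅∪∅=∅
  n14('baa'): parent n13 fail=1; on 'a' 1→0 → fail=1;  out {3}∪∅={3}
  n4('adcb'): parent n3 fail=0; on 'b' 0 → fail=6;  out ∅∪∅=∅
  n9('bddb'): parent n8 fail=0; on 'b' 0 → fail=6;  out {1}∪∅={1}
  n12('bbaa'): parent n11 fail=13; on 'a' 13 → fail=14;  out {2}∪{3}={2,3}
  n5('adcbb'): parent n4 fail=6; on 'b' 6 → fail=10;  out {0}∪∅={0}

Run:
pos 0 'b': at 6
pos 1 'd': at 7
pos 2 'd': at 8
pos 3 'b': at 9  ** P1@[0:3]
pos 4 'a': at 13 ·f
pos 5 'a': at 14  ** P3@[3:5]
pos 6 'd': at 2 ·f
pos 7 'c': at 3
pos 8 'b': at 4
pos 9 'b': at 5  ** P0@[5:9]
pos 10 'a': at 11 ·f
pos 11 'b': at 6 ·f
pos 12 'b': at 10
pos 13 'a': at 11
pos 14 'a': at 12  ** P2@[11:14],P3@[12:14]
pos 15 'b': at 6 ·f
pos 16 'b': at 10
pos 17 'd': at 7 ·f
pos 18 'd': at 8
pos 19 'b': at 9  ** P1@[16:19]
pos 20 'a': at 13 ·f
pos 21 'd': at 2 ·f
pos 22 'c': at 3
pos 23 'c': at 0 ·f
pos 24 'a': at 1
pos 25 'c': at 0 ·f
pos 26 'b': at 6
pos 27 'd': at 7
pos 28 'd': at 8
pos 29 'b': at 9  ** P1@[26:29]
pos 30 'c': at 0 ·f
pos 31 'b': at 6
pos 32 'b': at 10
pos 33 'a': at 11
pos 34 'a': at 12  ** P2@[31:34],P3@[32:34]
pos 35 'a': at 1 ·f
pos 36 'c': at 0 ·f
pos 37 'b': at 6
pos 38 'b': at 10
pos 39 'a': at 11
pos 40 'b': at 6 ·f
pos 41 'a': at 13
pos 42 'a': at 14  ** P3@[40:42]
pos 43 'a': at 1 ·f
pos 44 'd': at 2
pos 45 'c': at 3
pos 46 'b': at 4
pos 47 'b': at 5  ** P0@[43:47]
pos 48 'b': at 10 ·f
pos 49 'c': at 0 ·f
pos 50 'a': at 1
pos 51 'b': at 6 ·f
pos 52 'a': at 13
pos 53 'a': at 14  ** P3@[51:53]
pos 54 'd': at 2 ·f

Result: [[3,1],[5,3],[9,0],[14,2],[14,3],[19,1],[29,1],[34,2],[34,3],[42,3],[47,0],[53,3]]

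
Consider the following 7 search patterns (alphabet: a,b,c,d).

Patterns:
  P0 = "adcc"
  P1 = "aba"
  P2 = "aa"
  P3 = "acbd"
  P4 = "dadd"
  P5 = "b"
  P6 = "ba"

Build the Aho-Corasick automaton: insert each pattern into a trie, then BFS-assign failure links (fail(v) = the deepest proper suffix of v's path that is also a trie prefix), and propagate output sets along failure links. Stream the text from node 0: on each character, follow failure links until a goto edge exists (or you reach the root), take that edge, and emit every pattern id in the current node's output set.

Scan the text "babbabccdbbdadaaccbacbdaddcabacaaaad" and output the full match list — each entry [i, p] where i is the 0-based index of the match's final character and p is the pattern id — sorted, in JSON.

Construct AC machine:
Trie nodes:
  n0 'ε': a→1 b→15 d→11
  n1 'a': a→7 b→5 c→8 d→2
  n2 'ad': c→3
  n3 'adc': c→4
  n4 'adcc': ·  ←P0
  n5 'ab': a→6
  n6 'aba': ·  ←P1
  n7 'aa': ·  ←P2
  n8 'ac': b→9
  n9 'acb': d→10
  n10 'acbd': ·  ←P3
  n11 'd': a→12
  n12 'da': d→13
  n13 'dad': d→14
  n14 'dadd': ·  ←P4
  n15 'b': a→16  ←P5
  n16 'ba': ·  ←P6

Failure links (BFS by depth):
  fail(1) 'a': from fail(0)=0 chase 'a': 0 ⇒ 0;  out=∅∪out(0)=∅
  fail(11) 'd': from fail(0)=0 chase 'd': 0 ⇒ 0;  out=∅∪out(0)=∅
  fail(15) 'b': from fail(0)=0 chase 'b': 0 ⇒ 0;  out={5}∪out(0)={5}
  fail(2) 'ad': from fail(1)=0 chase 'd': 0 ⇒ 11;  out=∅∪out(11)=∅
  fail(5) 'ab': from fail(1)=0 chase 'b': 0 ⇒ 15;  out=∅∪out(15)={5}
  fail(7) 'aa': from fail(1)=0 chase 'a': 0 ⇒ 1;  out={2}∪out(1)={2}
  fail(8) 'ac': from fail(1)=0 chase 'c': 0 ⇒ 0;  out=∅∪out(0)=∅
  fail(12) 'da': from fail(11)=0 chase 'a': 0 ⇒ 1;  out=∅∪out(1)=∅
  fail(16) 'ba': from fail(15)=0 chase 'a': 0 ⇒ 1;  out={6}∪out(1)={6}
  fail(3) 'adc': from fail(2)=11 chase 'c': 11→0 ⇒ 0;  out=∅∪out(0)=∅
  fail(6) 'aba': from fail(5)=15 chase 'a': 15 ⇒ 16;  out={1}∪out(16)={1,6}
  fail(9) 'acb': from fail(8)=0 chase 'b': 0 ⇒ 15;  out=∅∪out(15)={5}
  fail(13) 'dad': from fail(12)=1 chase 'd': 1 ⇒ 2;  out=∅∪out(2)=∅
  fail(4) 'adcc': from fail(3)=0 chase 'c': 0 ⇒ 0;  out={0}∪out(0)={0}
  fail(10) 'acbd': from fail(9)=15 chase 'd': 15→0 ⇒ 11;  out={3}∪out(11)={3}
  fail(14) 'dadd': from fail(13)=2 chase 'd': 2→11→0 ⇒ 11;  out={4}∪out(11)={4}

Scan:
pos 0 'b': at 15  emit P5@[0:0]
pos 1 'a': at 16  emit P6@[0:1]
pos 2 'b': at 5 ·f  emit P5@[2:2]
pos 3 'b': at 15 ·f  emit P5@[3:3]
pos 4 'a': at 16  emit P6@[3:4]
pos 5 'b': at 5 ·f  emit P5@[5:5]
pos 6 'c': at 0 ·f
pos 7 'c': at 0
pos 8 'd': at 11
pos 9 'b': at 15 ·f  emit P5@[9:9]
pos 10 'b': at 15 ·f  emit P5@[10:10]
pos 11 'd': at 11 ·f
pos 12 'a': at 12
pos 13 'd': at 13
pos 14 'a': at 12 ·f
pos 15 'a': at 7 ·f  emit P2@[14:15]
pos 16 'c': at 8 ·f
pos 17 'c': at 0 ·f
pos 18 'b': at 15  emit P5@[18:18]
pos 19 'a': at 16  emit P6@[18:19]
pos 20 'c': at 8 ·f
pos 21 'b': at 9  emit P5@[21:21]
pos 22 'd': at 10  emit P3@[19:22]
pos 23 'a': at 12 ·f
pos 24 'd': at 13
pos 25 'd': at 14  emit P4@[22:25]
pos 26 'c': at 0 ·f
pos 27 'a': at 1
pos 28 'b': at 5  emit P5@[28:28]
pos 29 'a': at 6  emit P1@[27:29],P6@[28:29]
pos 30 'c': at 8 ·f
pos 31 'a': at 1 ·f
pos 32 'a': at 7  emit P2@[31:32]
pos 33 'a': at 7 ·f  emit P2@[32:33]
pos 34 'a': at 7 ·f  emit P2@[33:34]
pos 35 'd': at 2 ·f

Result: [[0,5],[1,6],[2,5],[3,5],[4,6],[5,5],[9,5],[10,5],[15,2],[18,5],[19,6],[21,5],[22,3],[25,4],[28,5],[29,1],[29,6],[32,2],[33,2],[34,2]]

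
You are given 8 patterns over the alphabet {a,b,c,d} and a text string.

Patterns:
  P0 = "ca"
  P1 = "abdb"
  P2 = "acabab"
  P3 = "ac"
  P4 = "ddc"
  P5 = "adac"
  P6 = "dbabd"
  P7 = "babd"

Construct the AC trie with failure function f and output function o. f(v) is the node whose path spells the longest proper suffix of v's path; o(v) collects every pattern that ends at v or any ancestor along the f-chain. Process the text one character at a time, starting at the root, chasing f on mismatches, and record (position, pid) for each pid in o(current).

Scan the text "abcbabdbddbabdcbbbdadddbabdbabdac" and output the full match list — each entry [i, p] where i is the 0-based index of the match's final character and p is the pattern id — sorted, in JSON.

Build:
Trie nodes:
  n0 'ε': a→3 b→22 c→1 d→12
  n1 'c': a→2
  n2 'ca': ·  ←P0
  n3 'a': b→4 c→7 d→15
  n4 'ab': d→5
  n5 'abd': b→6
  n6 'abdb': ·  ←P1
  n7 'ac': a→8  ←P3
  n8 'aca': b→9
  n9 'acab': a→10
  n10 'acaba': b→11
  n11 'acabab': ·  ←P2
  n12 'd': b→18 d→13
  n13 'dd': c→14
  n14 'ddc': ·  ←P4
  n15 'ad': a→16
  n16 'ada': c→17
  n17 'adac': ·  ←P5
  n18 'db': a→19
  n19 'dba': b→20
  n20 'dbab': d→21
  n21 'dbabd': ·  ←P6
  n22 'b': a→23
  n23 'ba': b→24
  n24 'bab': d→25
  n25 'babd': ·  ←P7

BFS fail/out derivation:
  fail(1) 'c': from fail(0)=0 chase 'c': 0 ⇒ 0;  out=∅∪out(0)=∅
  fail(3) 'a': from fail(0)=0 chase 'a': 0 ⇒ 0;  out=∅∪out(0)=∅
  fail(12) 'd': from fail(0)=0 chase 'd': 0 ⇒ 0;  out=∅∪out(0)=∅
  fail(22) 'b': from fail(0)=0 chase 'b': 0 ⇒ 0;  out=∅∪out(0)=∅
  fail(2) 'ca': from fail(1)=0 chase 'a': 0 ⇒ 3;  out={0}∪out(3)={0}
  fail(4) 'ab': from fail(3)=0 chase 'b': 0 ⇒ 22;  out=∅∪out(22)=∅
  fail(7) 'ac': from fail(3)=0 chase 'c': 0 ⇒ 1;  out={3}∪out(1)={3}
  fail(13) 'dd': from fail(12)=0 chase 'd': 0 ⇒ 12;  out=∅∪out(12)=∅
  fail(15) 'ad': from fail(3)=0 chase 'd': 0 ⇒ 12;  out=∅∪out(12)=∅
  fail(18) 'db': from fail(12)=0 chase 'b': 0 ⇒ 22;  out=∅∪out(22)=∅
  fail(23) 'ba': from fail(22)=0 chase 'a': 0 ⇒ 3;  out=∅∪out(3)=∅
  fail(5) 'abd': from fail(4)=22 chase 'd': 22→0 ⇒ 12;  out=∅∪out(12)=∅
  fail(8) 'aca': from fail(7)=1 chase 'a': 1 ⇒ 2;  out=∅∪out(2)={0}
  fail(14) 'ddc': from fail(13)=12 chase 'c': 12→0 ⇒ 1;  out={4}∪out(1)={4}
  fail(16) 'ada': from fail(15)=12 chase 'a': 12→0 ⇒ 3;  out=∅∪out(3)=∅
  fail(19) 'dba': from fail(18)=22 chase 'a': 22 ⇒ 23;  out=∅∪out(23)=∅
  fail(24) 'bab': from fail(23)=3 chase 'b': 3 ⇒ 4;  out=∅∪out(4)=∅
  fail(6) 'abdb': from fail(5)=12 chase 'b': 12 ⇒ 18;  out={1}∪out(18)={1}
  fail(9) 'acab': from fail(8)=2 chase 'b': 2→3 ⇒ 4;  out=∅∪out(4)=∅
  fail(17) 'adac': from fail(16)=3 chase 'c': 3 ⇒ 7;  out={5}∪out(7)={3,5}
  fail(20) 'dbab': from fail(19)=23 chase 'b': 23 ⇒ 24;  out=∅∪out(24)=∅
  fail(25) 'babd': from fail(24)=4 chase 'd': 4 ⇒ 5;  out={7}∪out(5)={7}
  fail(10) 'acaba': from fail(9)=4 chase 'a': 4→22 ⇒ 23;  out=∅∪out(23)=∅
  fail(21) 'dbabd': from fail(20)=24 chase 'd': 24 ⇒ 25;  out={6}∪out(25)={6,7}
  fail(11) 'acabab': from fail(10)=23 chase 'b': 23 ⇒ 24;  out={2}∪out(24)={2}

Text stream:
[0] read 'a'  n0⇒n3
[1] read 'b'  n3⇒n4
[2] read 'c'  n4⇒n1 ·f
[3] read 'b'  n1⇒n22 ·f
[4] read 'a'  n22⇒n23
[5] read 'b'  n23⇒n24
[6] read 'd'  n24⇒n25  ** P7@[3:6]
[7] read 'b'  n25⇒n6 ·f  ** P1@[4:7]
[8] read 'd'  n6⇒n12 ·f
[9] read 'd'  n12⇒n13
[10] read 'b'  n13⇒n18 ·f
[11] read 'a'  n18⇒n19
[12] read 'b'  n19⇒n20
[13] read 'd'  n20⇒n21  ** P6@[9:13],P7@[10:13]
[14] read 'c'  n21⇒n1 ·f
[15] read 'b'  n1⇒n22 ·f
[16] read 'b'  n22⇒n22 ·f
[17] read 'b'  n22⇒n22 ·f
[18] read 'd'  n22⇒n12 ·f
[19] read 'a'  n12⇒n3 ·f
[20] read 'd'  n3⇒n15
[21] read 'd'  n15⇒n13 ·f
[22] read 'd'  n13⇒n13 ·f
[23] read 'b'  n13⇒n18 ·f
[24] read 'a'  n18⇒n19
[25] read 'b'  n19⇒n20
[26] read 'd'  n20⇒n21  ** P6@[22:26],P7@[23:26]
[27] read 'b'  n21⇒n6 ·f  ** P1@[24:27]
[28] read 'a'  n6⇒n19 ·f
[29] read 'b'  n19⇒n20
[30] read 'd'  n20⇒n21  ** P6@[26:30],P7@[27:30]
[31] read 'a'  n21⇒n3 ·f
[32] read 'c'  n3⇒n7  ** P3@[31:32]

Result: [[6,7],[7,1],[13,6],[13,7],[26,6],[26,7],[27,1],[30,6],[30,7],[32,3]]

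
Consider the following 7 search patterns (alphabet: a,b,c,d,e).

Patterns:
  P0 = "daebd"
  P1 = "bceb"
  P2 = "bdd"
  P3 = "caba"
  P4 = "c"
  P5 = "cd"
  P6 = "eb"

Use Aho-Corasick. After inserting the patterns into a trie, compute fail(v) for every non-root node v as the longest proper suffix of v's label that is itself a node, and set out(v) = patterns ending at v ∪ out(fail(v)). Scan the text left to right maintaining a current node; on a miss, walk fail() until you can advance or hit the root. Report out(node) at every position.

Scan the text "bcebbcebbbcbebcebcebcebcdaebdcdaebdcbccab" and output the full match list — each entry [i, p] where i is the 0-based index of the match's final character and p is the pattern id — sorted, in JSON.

Build:
Trie (insert patterns):
  n0 'ε': b→6 c→12 d→1 e→17
  n1 'd': a→2
  n2 'da': e→3
  n3 'dae': b→4
  n4 'daeb': d→5
  n5 'daebd': ·  [P0 ends]
  n6 'b': c→7 d→10
  n7 'bc': e→8
  n8 'bce': b→9
  n9 'bceb': ·  [P1 ends]
  n10 'bd': d→11
  n11 'bdd': ·  [P2 ends]
  n12 'c': a→13 d→16  [P4 ends]
  n13 'ca': b→14
  n14 'cab': a→15
  n15 'caba': ·  [P3 ends]
  n16 'cd': ·  [P5 ends]
  n17 'e': b→18
  n18 'eb': ·  [P6 ends]

BFS fail/out derivation:
  n1('d'): parent n0 fail=0; on 'd' 0 → fail=0;  out ∅∪∅=∅
  n6('b'): parent n0 fail=0; on 'b' 0 → fail=0;  out ∅∪∅=∅
  n12('c'): parent n0 fail=0; on 'c' 0 → fail=0;  out {4}∪∅={4}
  n17('e'): parent n0 fail=0; on 'e' 0 → fail=0;  out ∅∪∅=∅
  n2('da'): parent n1 fail=0; on 'a' 0 → fail=0;  out ∅∪∅=∅
  n7('bc'): parent n6 fail=0; on 'c' 0 → fail=12;  out ∅∪{4}={4}
  n10('bd'): parent n6 fail=0; on 'd' 0 → fail=1;  out ∅∪∅=∅
  n13('ca'): parent n12 fail=0; on 'a' 0 → fail=0;  out ∅∪∅=∅
  n16('cd'): parent n12 fail=0; on 'd' 0 → fail=1;  out {5}∪∅={5}
  n18('eb'): parent n17 fail=0; on 'b' 0 → fail=6;  out {6}∪∅={6}
  n3('dae'): parent n2 fail=0; on 'e' 0 → fail=17;  out ∅∪∅=∅
  n8('bce'): parent n7 fail=12; on 'e' 12→0 → fail=17;  out ∅∪∅=∅
  n11('bdd'): parent n10 fail=1; on 'd' 1→0 → fail=1;  out {2}∪∅={2}
  n14('cab'): parent n13 fail=0; on 'b' 0 → fail=6;  out ∅∪∅=∅
  n4('daeb'): parent n3 fail=17; on 'b' 17 → fail=18;  out ∅∪{6}={6}
  n9('bceb'): parent n8 fail=17; on 'b' 17 → fail=18;  out {1}∪{6}={1,6}
  n15('caba'): parent n14 fail=6; on 'a' 6→0 → fail=0;  out {3}∪∅={3}
  n5('daebd'): parent n4 fail=18; on 'd' 18→6 → fail=10;  out {0}∪∅={0}

Scan:
pos 0 'b': at 6
pos 1 'c': at 7  → match P4@[1:1]
pos 2 'e': at 8
pos 3 'b': at 9  → match P1@[0:3],P6@[2:3]
pos 4 'b': at 6 (fail-walked)
pos 5 'c': at 7  → match P4@[5:5]
pos 6 'e': at 8
pos 7 'b': at 9  → match P1@[4:7],P6@[6:7]
pos 8 'b': at 6 (fail-walked)
pos 9 'b': at 6 (fail-walked)
pos 10 'c': at 7  → match P4@[10:10]
pos 11 'b': at 6 (fail-walked)
pos 12 'e': at 17 (fail-walked)
pos 13 'b': at 18  → match P6@[12:13]
pos 14 'c': at 7 (fail-walked)  → match P4@[14:14]
pos 15 'e': at 8
pos 16 'b': at 9  → match P1@[13:16],P6@[15:16]
pos 17 'c': at 7 (fail-walked)  → match P4@[17:17]
pos 18 'e': at 8
pos 19 'b': at 9  → match P1@[16:19],P6@[18:19]
pos 20 'c': at 7 (fail-walked)  → match P4@[20:20]
pos 21 'e': at 8
pos 22 'b': at 9  → match P1@[19:22],P6@[21:22]
pos 23 'c': at 7 (fail-walked)  → match P4@[23:23]
pos 24 'd': at 16 (fail-walked)  → match P5@[23:24]
pos 25 'a': at 2 (fail-walked)
pos 26 'e': at 3
pos 27 'b': at 4  → match P6@[26:27]
pos 28 'd': at 5  → match P0@[24:28]
pos 29 'c': at 12 (fail-walked)  → match P4@[29:29]
pos 30 'd': at 16  → match P5@[29:30]
pos 31 'a': at 2 (fail-walked)
pos 32 'e': at 3
pos 33 'b': at 4  → match P6@[32:33]
pos 34 'd': at 5  → match P0@[30:34]
pos 35 'c': at 12 (fail-walked)  → match P4@[35:35]
pos 36 'b': at 6 (fail-walked)
pos 37 'c': at 7  → match P4@[37:37]
pos 38 'c': at 12 (fail-walked)  → match P4@[38:38]
pos 39 'a': at 13
pos 40 'b': at 14

All matches (sorted): [[1,4],[3,1],[3,6],[5,4],[7,1],[7,6],[10,4],[13,6],[14,4],[16,1],[16,6],[17,4],[19,1],[19,6],[20,4],[22,1],[22,6],[23,4],[24,5],[27,6],[28,0],[29,4],[30,5],[33,6],[34,0],[35,4],[37,4],[38,4]]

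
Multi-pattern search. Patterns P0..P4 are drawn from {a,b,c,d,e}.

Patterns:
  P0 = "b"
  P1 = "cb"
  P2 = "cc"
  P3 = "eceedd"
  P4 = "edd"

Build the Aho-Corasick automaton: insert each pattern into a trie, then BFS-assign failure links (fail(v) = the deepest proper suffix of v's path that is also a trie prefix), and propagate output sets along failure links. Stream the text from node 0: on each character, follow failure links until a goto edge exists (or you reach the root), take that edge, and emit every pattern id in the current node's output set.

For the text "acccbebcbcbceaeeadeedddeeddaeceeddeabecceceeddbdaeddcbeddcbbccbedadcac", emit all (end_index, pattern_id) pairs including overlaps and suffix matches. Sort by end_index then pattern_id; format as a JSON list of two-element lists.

Build automaton:
Trie (insert patterns):
  0='ε' goto b→1 c→2 e→5
  1='b' goto ·  [P0 ends]
  2='c' goto b→3 c→4
  3='cb' goto ·  [P1 ends]
  4='cc' goto ·  [P2 ends]
  5='e' goto c→6 d→11
  6='ec' goto e→7
  7='ece' goto e→8
  8='ecee' goto d→9
  9='eceed' goto d→10
  10='eceedd' goto ·  [P3 ends]
  11='ed' goto d→12
  12='edd' goto ·  [P4 ends]

BFS fail/out derivation:
  fail(1) 'b': from fail(0)=0 chase 'b': 0 ⇒ 0;  out={0}∪out(0)={0}
  fail(2) 'c': from fail(0)=0 chase 'c': 0 ⇒ 0;  out=∅∪out(0)=∅
  fail(5) 'e': from fail(0)=0 chase 'e': 0 ⇒ 0;  out=∅∪out(0)=∅
  fail(3) 'cb': from fail(2)=0 chase 'b': 0 ⇒ 1;  out={1}∪out(1)={0,1}
  fail(4) 'cc': from fail(2)=0 chase 'c': 0 ⇒ 2;  out={2}∪out(2)={2}
  fail(6) 'ec': from fail(5)=0 chase 'c': 0 ⇒ 2;  out=∅∪out(2)=∅
  fail(11) 'ed': from fail(5)=0 chase 'd': 0 ⇒ 0;  out=∅∪out(0)=∅
  fail(7) 'ece': from fail(6)=2 chase 'e': 2→0 ⇒ 5;  out=∅∪out(5)=∅
  fail(12) 'edd': from fail(11)=0 chase 'd': 0 ⇒ 0;  out={4}∪out(0)={4}
  fail(8) 'ecee': from fail(7)=5 chase 'e': 5→0 ⇒ 5;  out=∅∪out(5)=∅
  fail(9) 'eceed': from fail(8)=5 chase 'd': 5 ⇒ 11;  out=∅∪out(11)=∅
  fail(10) 'eceedd': from fail(9)=11 chase 'd': 11 ⇒ 12;  out={3}∪out(12)={3,4}

Text stream:
pos 0 'a': at 0
pos 1 'c': at 2
pos 2 'c': at 4  ** P2@[1:2]
pos 3 'c': at 4 (via fail)  ** P2@[2:3]
pos 4 'b': at 3 (via fail)  ** P0@[4:4],P1@[3:4]
pos 5 'e': at 5 (via fail)
pos 6 'b': at 1 (via fail)  ** P0@[6:6]
pos 7 'c': at 2 (via fail)
pos 8 'b': at 3  ** P0@[8:8],P1@[7:8]
pos 9 'c': at 2 (via fail)
pos 10 'b': at 3  ** P0@[10:10],P1@[9:10]
pos 11 'c': at 2 (via fail)
pos 12 'e': at 5 (via fail)
pos 13 'a': at 0 (via fail)
pos 14 'e': at 5
pos 15 'e': at 5 (via fail)
pos 16 'a': at 0 (via fail)
pos 17 'd': at 0
pos 18 'e': at 5
pos 19 'e': at 5 (via fail)
pos 20 'd': at 11
pos 21 'd': at 12  ** P4@[19:21]
pos 22 'd': at 0 (via fail)
pos 23 'e': at 5
pos 24 'e': at 5 (via fail)
pos 25 'd': at 11
pos 26 'd': at 12  ** P4@[24:26]
pos 27 'a': at 0 (via fail)
pos 28 'e': at 5
pos 29 'c': at 6
pos 30 'e': at 7
pos 31 'e': at 8
pos 32 'd': at 9
pos 33 'd': at 10  ** P3@[28:33],P4@[31:33]
pos 34 'e': at 5 (via fail)
pos 35 'a': at 0 (via fail)
pos 36 'b': at 1  ** P0@[36:36]
pos 37 'e': at 5 (via fail)
pos 38 'c': at 6
pos 39 'c': at 4 (via fail)  ** P2@[38:39]
pos 40 'e': at 5 (via fail)
pos 41 'c': at 6
pos 42 'e': at 7
pos 43 'e': at 8
pos 44 'd': at 9
pos 45 'd': at 10  ** P3@[40:45],P4@[43:45]
pos 46 'b': at 1 (via fail)  ** P0@[46:46]
pos 47 'd': at 0 (via fail)
pos 48 'a': at 0
pos 49 'e': at 5
pos 50 'd': at 11
pos 51 'd': at 12  ** P4@[49:51]
pos 52 'c': at 2 (via fail)
pos 53 'b': at 3  ** P0@[53:53],P1@[52:53]
pos 54 'e': at 5 (via fail)
pos 55 'd': at 11
pos 56 'd': at 12  ** P4@[54:56]
pos 57 'c': at 2 (via fail)
pos 58 'b': at 3  ** P0@[58:58],P1@[57:58]
pos 59 'b': at 1 (via fail)  ** P0@[59:59]
pos 60 'c': at 2 (via fail)
pos 61 'c': at 4  ** P2@[60:61]
pos 62 'b': at 3 (via fail)  ** P0@[62:62],P1@[61:62]
pos 63 'e': at 5 (via fail)
pos 64 'd': at 11
pos 65 'a': at 0 (via fail)
pos 66 'd': at 0
pos 67 'c': at 2
pos 68 'a': at 0 (via fail)
pos 69 'c': at 2

All matches (sorted): [[2,2],[3,2],[4,0],[4,1],[6,0],[8,0],[8,1],[10,0],[10,1],[21,4],[26,4],[33,3],[33,4],[36,0],[39,2],[45,3],[45,4],[46,0],[51,4],[53,0],[53,1],[56,4],[58,0],[58,1],[59,0],[61,2],[62,0],[62,1]]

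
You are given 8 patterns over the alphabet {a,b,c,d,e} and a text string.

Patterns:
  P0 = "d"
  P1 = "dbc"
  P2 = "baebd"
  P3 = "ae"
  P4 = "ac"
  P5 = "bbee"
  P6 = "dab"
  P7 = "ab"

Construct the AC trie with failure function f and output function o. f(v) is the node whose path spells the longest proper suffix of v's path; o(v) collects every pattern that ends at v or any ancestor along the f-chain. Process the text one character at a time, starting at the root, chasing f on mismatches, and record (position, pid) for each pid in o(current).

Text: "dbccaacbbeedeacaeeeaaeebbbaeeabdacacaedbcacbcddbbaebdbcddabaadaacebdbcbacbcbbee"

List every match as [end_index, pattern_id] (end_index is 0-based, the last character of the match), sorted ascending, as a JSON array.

Build:
Trie nodes:
  0='ε' goto a→9 b→4 d→1
  1='d' goto a→15 b→2  ←P0
  2='db' goto c→3
  3='dbc' goto ·  ←P1
  4='b' goto a→5 b→12
  5='ba' goto e→6
  6='bae' goto b→7
  7='baeb' goto d→8
  8='baebd' goto ·  ←P2
  9='a' goto b→17 c→11 e→10
  10='ae' goto ·  ←P3
  11='ac' goto ·  ←P4
  12='bb' goto e→13
  13='bbe' goto e→14
  14='bbee' goto ·  ←P5
  15='da' goto b→16
  16='dab' goto ·  ←P6
  17='ab' goto ·  ←P7

BFS fail/out derivation:
  fail(1) 'd': from fail(0)=0 chase 'd': 0 ⇒ 0;  out={0}∪out(0)={0}
  fail(4) 'b': from fail(0)=0 chase 'b': 0 ⇒ 0;  out=∅∪out(0)=∅
  fail(9) 'a': from fail(0)=0 chase 'a': 0 ⇒ 0;  out=∅∪out(0)=∅
  fail(2) 'db': from fail(1)=0 chase 'b': 0 ⇒ 4;  out=∅∪out(4)=∅
  fail(5) 'ba': from fail(4)=0 chase 'a': 0 ⇒ 9;  out=∅∪out(9)=∅
  fail(10) 'ae': from fail(9)=0 chase 'e': 0 ⇒ 0;  out={3}∪out(0)={3}
  fail(11) 'ac': from fail(9)=0 chase 'c': 0 ⇒ 0;  out={4}∪out(0)={4}
  fail(12) 'bb': from fail(4)=0 chase 'b': 0 ⇒ 4;  out=∅∪out(4)=∅
  fail(15) 'da': from fail(1)=0 chase 'a': 0 ⇒ 9;  out=∅∪out(9)=∅
  fail(17) 'ab': from fail(9)=0 chase 'b': 0 ⇒ 4;  out={7}∪out(4)={7}
  fail(3) 'dbc': from fail(2)=4 chase 'c': 4→0 ⇒ 0;  out={1}∪out(0)={1}
  fail(6) 'bae': from fail(5)=9 chase 'e': 9 ⇒ 10;  out=∅∪out(10)={3}
  fail(13) 'bbe': from fail(12)=4 chase 'e': 4→0 ⇒ 0;  out=∅∪out(0)=∅
  fail(16) 'dab': from fail(15)=9 chase 'b': 9 ⇒ 17;  out={6}∪out(17)={6,7}
  fail(7) 'baeb': from fail(6)=10 chase 'b': 10→0 ⇒ 4;  out=∅∪out(4)=∅
  fail(14) 'bbee': from fail(13)=0 chase 'e': 0 ⇒ 0;  out={5}∪out(0)={5}
  fail(8) 'baebd': from fail(7)=4 chase 'd': 4→0 ⇒ 1;  out={2}∪out(1)={0,2}

Scan:
i=0 'd': node 0→1  emit P0@[0:0]
i=1 'b': node 1→2
i=2 'c': node 2→3  emit P1@[0:2]
i=3 'c': node 3→0 (fail-walked)
i=4 'a': node 0→9
i=5 'a': node 9→9 (fail-walked)
i=6 'c': node 9→11  emit P4@[5:6]
i=7 'b': node 11→4 (fail-walked)
i=8 'b': node 4→12
i=9 'e': node 12→13
i=10 'e': node 13→14  emit P5@[7:10]
i=11 'd': node 14→1 (fail-walked)  emit P0@[11:11]
i=12 'e': node 1→0 (fail-walked)
i=13 'a': node 0→9
i=14 'c': node 9→11  emit P4@[13:14]
i=15 'a': node 11→9 (fail-walked)
i=16 'e': node 9→10  emit P3@[15:16]
i=17 'e': node 10→0 (fail-walked)
i=18 'e': node 0→0
i=19 'a': node 0→9
i=20 'a': node 9→9 (fail-walked)
i=21 'e': node 9→10  emit P3@[20:21]
i=22 'e': node 10→0 (fail-walked)
i=23 'b': node 0→4
i=24 'b': node 4→12
i=25 'b': node 12→12 (fail-walked)
i=26 'a': node 12→5 (fail-walked)
i=27 'e': node 5→6  emit P3@[26:27]
i=28 'e': node 6→0 (fail-walked)
i=29 'a': node 0→9
i=30 'b': node 9→17  emit P7@[29:30]
i=31 'd': node 17→1 (fail-walked)  emit P0@[31:31]
i=32 'a': node 1→15
i=33 'c': node 15→11 (fail-walked)  emit P4@[32:33]
i=34 'a': node 11→9 (fail-walked)
i=35 'c': node 9→11  emit P4@[34:35]
i=36 'a': node 11→9 (fail-walked)
i=37 'e': node 9→10  emit P3@[36:37]
i=38 'd': node 10→1 (fail-walked)  emit P0@[38:38]
i=39 'b': node 1→2
i=40 'c': node 2→3  emit P1@[38:40]
i=41 'a': node 3→9 (fail-walked)
i=42 'c': node 9→11  emit P4@[41:42]
i=43 'b': node 11→4 (fail-walked)
i=44 'c': node 4→0 (fail-walked)
i=45 'd': node 0→1  emit P0@[45:45]
i=46 'd': node 1→1 (fail-walked)  emit P0@[46:46]
i=47 'b': node 1→2
i=48 'b': node 2→12 (fail-walked)
i=49 'a': node 12→5 (fail-walked)
i=50 'e': node 5→6  emit P3@[49:50]
i=51 'b': node 6→7
i=52 'd': node 7→8  emit P0@[52:52],P2@[48:52]
i=53 'b': node 8→2 (fail-walked)
i=54 'c': node 2→3  emit P1@[52:54]
i=55 'd': node 3→1 (fail-walked)  emit P0@[55:55]
i=56 'd': node 1→1 (fail-walked)  emit P0@[56:56]
i=57 'a': node 1→15
i=58 'b': node 15→16  emit P6@[56:58],P7@[57:58]
i=59 'a': node 16→5 (fail-walked)
i=60 'a': node 5→9 (fail-walked)
i=61 'd': node 9→1 (fail-walked)  emit P0@[61:61]
i=62 'a': node 1→15
i=63 'a': node 15→9 (fail-walked)
i=64 'c': node 9→11  emit P4@[63:64]
i=65 'e': node 11→0 (fail-walked)
i=66 'b': node 0→4
i=67 'd': node 4→1 (fail-walked)  emit P0@[67:67]
i=68 'b': node 1→2
i=69 'c': node 2→3  emit P1@[67:69]
i=70 'b': node 3→4 (fail-walked)
i=71 'a': node 4→5
i=72 'c': node 5→11 (fail-walked)  emit P4@[71:72]
i=73 'b': node 11→4 (fail-walked)
i=74 'c': node 4→0 (fail-walked)
i=75 'b': node 0→4
i=76 'b': node 4→12
i=77 'e': node 12→13
i=78 'e': node 13→14  emit P5@[75:78]

Result: [[0,0],[2,1],[6,4],[10,5],[11,0],[14,4],[16,3],[21,3],[27,3],[30,7],[31,0],[33,4],[35,4],[37,3],[38,0],[40,1],[42,4],[45,0],[46,0],[50,3],[52,0],[52,2],[54,1],[55,0],[56,0],[58,6],[58,7],[61,0],[64,4],[67,0],[69,1],[72,4],[78,5]]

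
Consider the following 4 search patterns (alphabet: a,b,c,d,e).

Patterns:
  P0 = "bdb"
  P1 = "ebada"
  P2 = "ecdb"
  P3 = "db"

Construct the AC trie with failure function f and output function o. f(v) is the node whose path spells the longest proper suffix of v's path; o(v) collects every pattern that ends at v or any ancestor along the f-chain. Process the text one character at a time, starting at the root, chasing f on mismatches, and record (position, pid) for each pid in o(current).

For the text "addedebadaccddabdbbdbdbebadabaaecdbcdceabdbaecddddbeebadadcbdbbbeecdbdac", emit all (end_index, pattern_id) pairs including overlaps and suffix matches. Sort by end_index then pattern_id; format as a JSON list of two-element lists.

Build automaton:
Trie nodes:
  n0 'ε': b→1 d→12 e→4
  n1 'b': d→2
  n2 'bd': b→3
  n3 'bdb': ·  [P0 ends]
  n4 'e': b→5 c→9
  n5 'eb': a→6
  n6 'eba': d→7
  n7 'ebad': a→8
  n8 'ebada': ·  [P1 ends]
  n9 'ec': d→10
  n10 'ecd': b→11
  n11 'ecdb': ·  [P2 ends]
  n12 'd': b→13
  n13 'db': ·  [P3 ends]

Failure links (BFS by depth):
  fail(1) 'b': from fail(0)=0 chase 'b': 0 ⇒ 0;  out=∅∪out(0)=∅
  fail(4) 'e': from fail(0)=0 chase 'e': 0 ⇒ 0;  out=∅∪out(0)=∅
  fail(12) 'd': from fail(0)=0 chase 'd': 0 ⇒ 0;  out=∅∪out(0)=∅
  fail(2) 'bd': from fail(1)=0 chase 'd': 0 ⇒ 12;  out=∅∪out(12)=∅
  fail(5) 'eb': from fail(4)=0 chase 'b': 0 ⇒ 1;  out=∅∪out(1)=∅
  fail(9) 'ec': from fail(4)=0 chase 'c': 0 ⇒ 0;  out=∅∪out(0)=∅
  fail(13) 'db': from fail(12)=0 chase 'b': 0 ⇒ 1;  out={3}∪out(1)={3}
  fail(3) 'bdb': from fail(2)=12 chase 'b': 12 ⇒ 13;  out={0}∪out(13)={0,3}
  fail(6) 'eba': from fail(5)=1 chase 'a': 1→0 ⇒ 0;  out=∅∪out(0)=∅
  fail(10) 'ecd': from fail(9)=0 chase 'd': 0 ⇒ 12;  out=∅∪out(12)=∅
  fail(7) 'ebad': from fail(6)=0 chase 'd': 0 ⇒ 12;  out=∅∪out(12)=∅
  fail(11) 'ecdb': from fail(10)=12 chase 'b': 12 ⇒ 13;  out={2}∪out(13)={2,3}
  fail(8) 'ebada': from fail(7)=12 chase 'a': 12→0 ⇒ 0;  out={1}∪out(0)={1}

Scan:
pos 0 'a': at 0
pos 1 'd': at 12
pos 2 'd': at 12 ·f
pos 3 'e': at 4 ·f
pos 4 'd': at 12 ·f
pos 5 'e': at 4 ·f
pos 6 'b': at 5
pos 7 'a': at 6
pos 8 'd': at 7
pos 9 'a': at 8  emit P1@[5:9]
pos 10 'c': at 0 ·f
pos 11 'c': at 0
pos 12 'd': at 12
pos 13 'd': at 12 ·f
pos 14 'a': at 0 ·f
pos 15 'b': at 1
pos 16 'd': at 2
pos 17 'b': at 3  emit P0@[15:17],P3@[16:17]
pos 18 'b': at 1 ·f
pos 19 'd': at 2
pos 20 'b': at 3  emit P0@[18:20],P3@[19:20]
pos 21 'd': at 2 ·f
pos 22 'b': at 3  emit P0@[20:22],P3@[21:22]
pos 23 'e': at 4 ·f
pos 24 'b': at 5
pos 25 'a': at 6
pos 26 'd': at 7
pos 27 'a': at 8  emit P1@[23:27]
pos 28 'b': at 1 ·f
pos 29 'a': at 0 ·f
pos 30 'a': at 0
pos 31 'e': at 4
pos 32 'c': at 9
pos 33 'd': at 10
pos 34 'b': at 11  emit P2@[31:34],P3@[33:34]
pos 35 'c': at 0 ·f
pos 36 'd': at 12
pos 37 'c': at 0 ·f
pos 38 'e': at 4
pos 39 'a': at 0 ·f
pos 40 'b': at 1
pos 41 'd': at 2
pos 42 'b': at 3  emit P0@[40:42],P3@[41:42]
pos 43 'a': at 0 ·f
pos 44 'e': at 4
pos 45 'c': at 9
pos 46 'd': at 10
pos 47 'd': at 12 ·f
pos 48 'd': at 12 ·f
pos 49 'd': at 12 ·f
pos 50 'b': at 13  emit P3@[49:50]
pos 51 'e': at 4 ·f
pos 52 'e': at 4 ·f
pos 53 'b': at 5
pos 54 'a': at 6
pos 55 'd': at 7
pos 56 'a': at 8  emit P1@[52:56]
pos 57 'd': at 12 ·f
pos 58 'c': at 0 ·f
pos 59 'b': at 1
pos 60 'd': at 2
pos 61 'b': at 3  emit P0@[59:61],P3@[60:61]
pos 62 'b': at 1 ·f
pos 63 'b': at 1 ·f
pos 64 'e': at 4 ·f
pos 65 'e': at 4 ·f
pos 66 'c': at 9
pos 67 'd': at 10
pos 68 'b': at 11  emit P2@[65:68],P3@[67:68]
pos 69 'd': at 2 ·f
pos 70 'a': at 0 ·f
pos 71 'c': at 0

All matches (sorted): [[9,1],[17,0],[17,3],[20,0],[20,3],[22,0],[22,3],[27,1],[34,2],[34,3],[42,0],[42,3],[50,3],[56,1],[61,0],[61,3],[68,2],[68,3]]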